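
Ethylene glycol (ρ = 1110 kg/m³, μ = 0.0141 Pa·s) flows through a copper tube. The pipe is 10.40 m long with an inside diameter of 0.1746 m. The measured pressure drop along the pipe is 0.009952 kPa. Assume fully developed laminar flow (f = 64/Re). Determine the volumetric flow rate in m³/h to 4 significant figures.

For laminar flow, f = 64/Re with Re = ρVD/μ, so Darcy-Weisbach reduces to ΔP = 32μLV/D². Solving for V: V = ΔP·D²/(32μL) = 9.952·(0.1746)²/(32·0.0141·10.4) = 0.06465 m/s.
Check: Re = ρVD/μ = 1110·0.06465·0.1746/0.0141 = 888.7 < 2300, so the laminar assumption holds.
Q = V·A = 0.06465·(π/4·0.1746²) = 0.001548 m³/s = 5.573 m³/h.

Q ≈ 5.573 m³/h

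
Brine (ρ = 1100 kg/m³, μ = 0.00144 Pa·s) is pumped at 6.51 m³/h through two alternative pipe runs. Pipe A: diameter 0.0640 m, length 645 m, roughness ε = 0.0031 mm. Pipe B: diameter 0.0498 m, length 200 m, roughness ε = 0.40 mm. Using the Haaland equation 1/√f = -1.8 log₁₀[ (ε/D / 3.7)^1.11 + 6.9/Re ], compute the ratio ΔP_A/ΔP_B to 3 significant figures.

Pipe A: V = Q/A = 0.001808/0.003217 = 0.5621 m/s; Re = 2.748e+04; ε/D = 4.84e-05; Haaland → f = 0.0239; ΔP_A = f(L/D)(ρV²/2) = 4.186e+04 Pa.
Pipe B: V = Q/A = 0.001808/0.001948 = 0.9284 m/s; Re = 3.532e+04; ε/D = 0.00803; Haaland → f = 0.03706; ΔP_B = f(L/D)(ρV²/2) = 7.056e+04 Pa.
ΔP_A/ΔP_B = 4.186e+04/7.056e+04 = 0.593.

ΔP_A/ΔP_B ≈ 0.593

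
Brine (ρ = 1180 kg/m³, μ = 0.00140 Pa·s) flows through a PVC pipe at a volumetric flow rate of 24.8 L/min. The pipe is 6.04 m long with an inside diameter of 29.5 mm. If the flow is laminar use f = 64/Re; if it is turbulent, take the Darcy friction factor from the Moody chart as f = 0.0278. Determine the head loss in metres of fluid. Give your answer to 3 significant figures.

h_f ≈ 0.106 m

Q = 24.8 L/min = 24.8/60000 = 0.0004133 m³/s.
Cross-sectional area A = πD²/4 = π(0.0295)²/4 = 0.0006835 m²; mean velocity V = Q/A = 0.0004133/0.0006835 = 0.6047 m/s.
Reynolds number Re = ρVD/μ = 1180 · 0.6047 · 0.0295 / 0.0014 = 1.504e+04.
Re > 4000 → turbulent; use the Moody-chart value f = 0.0278.
Darcy-Weisbach: ΔP = f(L/D)(ρV²/2) = 0.0278·(6.04/0.0295)·(1180·0.6047²/2) = 0.0278·204.7·215.8 = 1228 Pa.
Head loss h_f = ΔP/(ρg) = 1228/(1180·9.81) = 0.106 m.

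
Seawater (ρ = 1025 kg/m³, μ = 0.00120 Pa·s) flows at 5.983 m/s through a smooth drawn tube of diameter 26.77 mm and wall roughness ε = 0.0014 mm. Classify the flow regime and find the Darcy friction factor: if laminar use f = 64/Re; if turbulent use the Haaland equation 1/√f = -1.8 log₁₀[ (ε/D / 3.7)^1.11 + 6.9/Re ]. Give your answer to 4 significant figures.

Re = ρVD/μ = 1025·5.983·0.02677/0.0012 = 1.368e+05.
Re > 4000 → turbulent. ε/D = 1.4e-06/0.02677 = 5.23e-05; Haaland: 1/√f = -1.8 log₁₀[4.14e-06 + 5.04e-05] = 7.673, so f = 0.01698.

f ≈ 0.01698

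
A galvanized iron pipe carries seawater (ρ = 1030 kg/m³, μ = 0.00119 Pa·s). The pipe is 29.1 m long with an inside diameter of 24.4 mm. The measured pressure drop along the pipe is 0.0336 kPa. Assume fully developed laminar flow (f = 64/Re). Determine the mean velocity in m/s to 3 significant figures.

For laminar flow, f = 64/Re with Re = ρVD/μ, so Darcy-Weisbach reduces to ΔP = 32μLV/D². Solving for V: V = ΔP·D²/(32μL) = 33.6·(0.0244)²/(32·0.00119·29.1) = 0.01805 m/s.
Check: Re = ρVD/μ = 1030·0.01805·0.0244/0.00119 = 381.2 < 2300, so the laminar assumption holds.

V ≈ 0.0181 m/s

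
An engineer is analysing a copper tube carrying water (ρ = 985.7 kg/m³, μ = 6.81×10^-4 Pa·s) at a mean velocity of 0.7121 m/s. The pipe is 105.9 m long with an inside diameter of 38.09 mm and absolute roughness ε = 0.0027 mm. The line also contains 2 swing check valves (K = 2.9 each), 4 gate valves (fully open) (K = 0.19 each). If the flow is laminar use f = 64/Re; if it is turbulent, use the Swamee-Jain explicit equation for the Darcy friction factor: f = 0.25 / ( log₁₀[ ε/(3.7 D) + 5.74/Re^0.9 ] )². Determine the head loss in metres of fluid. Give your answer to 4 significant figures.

h_f ≈ 1.764 m

Reynolds number Re = ρVD/μ = 985.7 · 0.7121 · 0.03809 / 0.000681 = 3.926e+04.
Re > 4000 → turbulent. Relative roughness ε/D = 2.7e-06/0.03809 = 7.09e-05. Swamee-Jain: f = 0.25/(log₁₀[7.09e-05/3.7 + 5.74/3.926e+04^0.9])² = 0.25/(log₁₀[1.92e-05 + 0.000421])² = 0.25/(-3.356)² = 0.02219.
Total minor-loss coefficient ΣK = 2·2.9 + 4·0.19 = 6.56.
ΔP = [f·L/D + ΣK]·(ρV²/2) = [0.02219·105.9/0.03809 + 6.56]·(985.7·0.7121²/2) = [61.7 + 6.56]·249.9 = 1.706e+04 Pa.
Head loss h_f = ΔP/(ρg) = 1.706e+04/(985.7·9.81) = 1.764 m.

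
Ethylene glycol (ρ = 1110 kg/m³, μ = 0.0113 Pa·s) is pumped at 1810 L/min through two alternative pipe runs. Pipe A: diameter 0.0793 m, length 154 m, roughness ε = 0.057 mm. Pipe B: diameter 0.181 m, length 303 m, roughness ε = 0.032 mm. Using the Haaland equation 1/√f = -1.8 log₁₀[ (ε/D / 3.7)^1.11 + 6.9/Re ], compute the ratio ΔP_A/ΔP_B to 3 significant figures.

ΔP_A/ΔP_B ≈ 28.2

Pipe A: V = Q/A = 0.03017/0.004939 = 6.108 m/s; Re = 4.758e+04; ε/D = 0.000719; Haaland → f = 0.02309; ΔP_A = f(L/D)(ρV²/2) = 9.286e+05 Pa.
Pipe B: V = Q/A = 0.03017/0.02573 = 1.172 m/s; Re = 2.085e+04; ε/D = 0.000177; Haaland → f = 0.02579; ΔP_B = f(L/D)(ρV²/2) = 3.293e+04 Pa.
ΔP_A/ΔP_B = 9.286e+05/3.293e+04 = 28.2.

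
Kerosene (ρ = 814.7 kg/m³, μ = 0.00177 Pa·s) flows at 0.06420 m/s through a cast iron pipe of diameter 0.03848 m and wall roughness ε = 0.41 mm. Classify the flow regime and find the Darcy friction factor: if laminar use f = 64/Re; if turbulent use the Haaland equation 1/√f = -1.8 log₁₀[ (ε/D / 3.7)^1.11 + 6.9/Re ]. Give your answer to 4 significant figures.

Re = ρVD/μ = 814.7·0.0642·0.03848/0.00177 = 1137.
Re < 2300 → laminar, so f = 64/Re = 0.05628 (roughness is irrelevant in laminar flow).

f ≈ 0.05628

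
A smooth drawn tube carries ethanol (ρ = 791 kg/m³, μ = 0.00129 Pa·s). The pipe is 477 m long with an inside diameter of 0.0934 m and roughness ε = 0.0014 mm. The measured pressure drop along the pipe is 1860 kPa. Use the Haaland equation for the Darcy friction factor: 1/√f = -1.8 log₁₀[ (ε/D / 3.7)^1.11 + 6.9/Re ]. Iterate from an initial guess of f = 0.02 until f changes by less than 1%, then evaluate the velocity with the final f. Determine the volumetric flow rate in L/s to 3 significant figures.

Rearranging Darcy-Weisbach: V = √(2·ΔP·D/(f·L·ρ)). With ε/D = 1.4e-06/0.0934 = 1.5e-05, iterate starting from f = 0.02:
  f = 0.02 → V = √(2·1.86e+06·0.0934/(0.02·477·791)) = 6.786 m/s; Re = ρVD/μ = 3.886e+05; f → 0.01382
  f = 0.01382 → V = 8.163 m/s; Re = 4.675e+05; f → 0.01339
  f = 0.01339 → V = 8.294 m/s; Re = 4.75e+05; f → 0.01335
Converged (Δf/f < 1%). With the final f = 0.01335: V = √(2·1.86e+06·0.0934/(0.01335·477·791)) = 8.305 m/s.
Q = V·A = 8.305·(π/4·0.0934²) = 0.0569 m³/s = 56.9 L/s.

Q ≈ 56.9 L/s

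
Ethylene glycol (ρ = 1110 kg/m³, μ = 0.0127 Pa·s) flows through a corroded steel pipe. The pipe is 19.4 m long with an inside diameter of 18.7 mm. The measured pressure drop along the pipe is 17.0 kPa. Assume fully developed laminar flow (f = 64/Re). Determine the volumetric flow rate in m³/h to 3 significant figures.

Q ≈ 0.746 m³/h

For laminar flow, f = 64/Re with Re = ρVD/μ, so Darcy-Weisbach reduces to ΔP = 32μLV/D². Solving for V: V = ΔP·D²/(32μL) = 1.7e+04·(0.0187)²/(32·0.0127·19.4) = 0.754 m/s.
Check: Re = ρVD/μ = 1110·0.754·0.0187/0.0127 = 1232 < 2300, so the laminar assumption holds.
Q = V·A = 0.754·(π/4·0.0187²) = 0.0002071 m³/s = 0.746 m³/h.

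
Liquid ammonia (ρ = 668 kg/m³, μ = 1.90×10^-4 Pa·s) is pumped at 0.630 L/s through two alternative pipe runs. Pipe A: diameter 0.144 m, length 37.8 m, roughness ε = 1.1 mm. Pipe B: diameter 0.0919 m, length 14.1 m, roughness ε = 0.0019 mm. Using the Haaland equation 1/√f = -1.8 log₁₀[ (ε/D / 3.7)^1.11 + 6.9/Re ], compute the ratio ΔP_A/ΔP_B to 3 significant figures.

Pipe A: V = Q/A = 0.00063/0.01629 = 0.03868 m/s; Re = 1.958e+04; ε/D = 0.00764; Haaland → f = 0.03788; ΔP_A = f(L/D)(ρV²/2) = 4.97 Pa.
Pipe B: V = Q/A = 0.00063/0.006633 = 0.09498 m/s; Re = 3.069e+04; ε/D = 2.07e-05; Haaland → f = 0.02323; ΔP_B = f(L/D)(ρV²/2) = 10.74 Pa.
ΔP_A/ΔP_B = 4.97/10.74 = 0.463.

ΔP_A/ΔP_B ≈ 0.463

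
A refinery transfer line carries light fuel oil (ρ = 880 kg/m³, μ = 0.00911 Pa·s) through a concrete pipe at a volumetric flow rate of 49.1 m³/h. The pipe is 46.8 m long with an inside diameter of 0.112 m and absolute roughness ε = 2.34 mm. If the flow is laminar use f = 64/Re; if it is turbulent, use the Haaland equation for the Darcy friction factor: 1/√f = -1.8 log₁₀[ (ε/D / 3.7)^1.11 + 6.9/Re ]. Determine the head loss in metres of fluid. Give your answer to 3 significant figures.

Q = 49.1 m³/h = 49.1/3600 = 0.01364 m³/s.
Cross-sectional area A = πD²/4 = π(0.112)²/4 = 0.009852 m²; mean velocity V = Q/A = 0.01364/0.009852 = 1.384 m/s.
Reynolds number Re = ρVD/μ = 880 · 1.384 · 0.112 / 0.00911 = 1.498e+04.
Re > 4000 → turbulent. Relative roughness ε/D = 0.00234/0.112 = 0.0209. Haaland: 1/√f = -1.8 log₁₀[(0.0209/3.7)^1.11 + 6.9/1.498e+04] = -1.8 log₁₀[0.0032 + 0.000461] = 4.387, so f = 0.05197.
Darcy-Weisbach: ΔP = f(L/D)(ρV²/2) = 0.05197·(46.8/0.112)·(880·1.384²/2) = 0.05197·417.9·843.3 = 1.831e+04 Pa.
Head loss h_f = ΔP/(ρg) = 1.831e+04/(880·9.81) = 2.12 m.

h_f ≈ 2.12 m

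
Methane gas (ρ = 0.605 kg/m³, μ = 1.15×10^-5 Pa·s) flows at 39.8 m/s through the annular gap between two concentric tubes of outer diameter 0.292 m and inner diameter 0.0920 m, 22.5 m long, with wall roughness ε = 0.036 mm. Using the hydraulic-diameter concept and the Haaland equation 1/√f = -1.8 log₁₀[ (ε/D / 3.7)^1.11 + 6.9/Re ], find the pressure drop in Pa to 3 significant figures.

ΔP ≈ 827 Pa

Hydraulic diameter D_h = 4A/P = D_o - D_i = 0.292 - 0.092 = 0.2 m.
Re = ρVD_h/μ = 0.605·39.8·0.2/1.15e-05 = 4.188e+05.
ε/D_h = 3.6e-05/0.2 = 0.00018; Haaland gives 1/√f = -1.8 log₁₀[1.63e-05+1.65e-05] = 8.072, so f = 0.01535.
ΔP = f(L/D_h)(ρV²/2) = 0.01535·22.5/0.2·479.2 = 827.4 Pa.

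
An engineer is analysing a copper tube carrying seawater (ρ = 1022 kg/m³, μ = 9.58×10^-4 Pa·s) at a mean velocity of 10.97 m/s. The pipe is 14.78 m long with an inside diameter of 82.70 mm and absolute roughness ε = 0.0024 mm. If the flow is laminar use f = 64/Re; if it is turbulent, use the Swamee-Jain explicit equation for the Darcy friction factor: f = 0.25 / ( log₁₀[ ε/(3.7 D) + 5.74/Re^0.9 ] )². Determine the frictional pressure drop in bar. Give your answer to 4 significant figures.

ΔP ≈ 1.355 bar

Reynolds number Re = ρVD/μ = 1022 · 10.97 · 0.0827 / 0.000958 = 9.678e+05.
Re > 4000 → turbulent. Relative roughness ε/D = 2.4e-06/0.0827 = 2.9e-05. Swamee-Jain: f = 0.25/(log₁₀[2.9e-05/3.7 + 5.74/9.678e+05^0.9])² = 0.25/(log₁₀[7.84e-06 + 2.35e-05])² = 0.25/(-4.503)² = 0.01233.
Darcy-Weisbach: ΔP = f(L/D)(ρV²/2) = 0.01233·(14.78/0.0827)·(1022·10.97²/2) = 0.01233·178.7·6.149e+04 = 1.355e+05 Pa.
ΔP = 1.355e+05 Pa = 1.355 bar.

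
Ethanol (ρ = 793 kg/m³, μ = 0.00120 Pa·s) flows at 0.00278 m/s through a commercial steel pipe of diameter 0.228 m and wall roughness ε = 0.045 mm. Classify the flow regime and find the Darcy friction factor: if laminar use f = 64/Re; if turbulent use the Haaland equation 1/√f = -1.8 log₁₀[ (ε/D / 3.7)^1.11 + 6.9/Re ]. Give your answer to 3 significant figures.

Re = ρVD/μ = 793·0.00278·0.228/0.0012 = 418.9.
Re < 2300 → laminar, so f = 64/Re = 0.1528 (roughness is irrelevant in laminar flow).

f ≈ 0.153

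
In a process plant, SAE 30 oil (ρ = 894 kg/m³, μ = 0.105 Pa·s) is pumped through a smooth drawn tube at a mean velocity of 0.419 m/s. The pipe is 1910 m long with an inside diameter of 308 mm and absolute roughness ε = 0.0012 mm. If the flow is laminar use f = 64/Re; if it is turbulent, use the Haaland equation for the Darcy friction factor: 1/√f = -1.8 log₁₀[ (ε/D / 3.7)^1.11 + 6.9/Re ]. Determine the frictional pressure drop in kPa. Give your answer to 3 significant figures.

ΔP ≈ 28.3 kPa

Reynolds number Re = ρVD/μ = 894 · 0.419 · 0.308 / 0.105 = 1099.
Re < 2300 → laminar flow, so f = 64/Re = 64/1099 = 0.05825 (the turbulent correlation is not needed).
Darcy-Weisbach: ΔP = f(L/D)(ρV²/2) = 0.05825·(1910/0.308)·(894·0.419²/2) = 0.05825·6201·78.48 = 2.835e+04 Pa.
ΔP = 2.835e+04 Pa = 28.3 kPa.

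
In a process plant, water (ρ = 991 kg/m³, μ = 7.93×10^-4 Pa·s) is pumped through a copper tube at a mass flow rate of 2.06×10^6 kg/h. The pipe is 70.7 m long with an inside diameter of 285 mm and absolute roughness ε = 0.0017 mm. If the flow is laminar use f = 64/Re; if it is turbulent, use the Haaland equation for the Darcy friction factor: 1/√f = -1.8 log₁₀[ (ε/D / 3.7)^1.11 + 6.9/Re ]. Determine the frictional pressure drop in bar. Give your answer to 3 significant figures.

ΔP ≈ 0.991 bar

ṁ = 2.06×10^6 kg/h = 2.06×10^6/3600 = 572.2 kg/s.
A = πD²/4 = π(0.285)²/4 = 0.06379 m²; mean velocity V = ṁ/(ρA) = 572.2/(991 · 0.06379) = 9.051 m/s.
Reynolds number Re = ρVD/μ = 991 · 9.051 · 0.285 / 0.000793 = 3.224e+06.
Re > 4000 → turbulent. Relative roughness ε/D = 1.7e-06/0.285 = 5.96e-06. Haaland: 1/√f = -1.8 log₁₀[(5.96e-06/3.7)^1.11 + 6.9/3.224e+06] = -1.8 log₁₀[3.72e-07 + 2.14e-06] = 10.08, so f = 0.009842.
Darcy-Weisbach: ΔP = f(L/D)(ρV²/2) = 0.009842·(70.7/0.285)·(991·9.051²/2) = 0.009842·248.1·4.059e+04 = 9.911e+04 Pa.
ΔP = 9.911e+04 Pa = 0.991 bar.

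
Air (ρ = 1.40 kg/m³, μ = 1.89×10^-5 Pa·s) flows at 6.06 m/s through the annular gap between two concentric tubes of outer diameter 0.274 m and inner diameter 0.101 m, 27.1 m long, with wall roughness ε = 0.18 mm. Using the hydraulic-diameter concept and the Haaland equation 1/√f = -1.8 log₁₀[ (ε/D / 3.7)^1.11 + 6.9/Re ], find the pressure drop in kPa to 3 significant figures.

ΔP ≈ 0.0912 kPa

Hydraulic diameter D_h = 4A/P = D_o - D_i = 0.274 - 0.101 = 0.173 m.
Re = ρVD_h/μ = 1.4·6.06·0.173/1.89e-05 = 7.766e+04.
ε/D_h = 0.00018/0.173 = 0.00104; Haaland gives 1/√f = -1.8 log₁₀[0.000114+8.89e-05] = 6.646, so f = 0.02264.
ΔP = f(L/D_h)(ρV²/2) = 0.02264·27.1/0.173·25.71 = 91.18 Pa.
ΔP = 0.0912 kPa.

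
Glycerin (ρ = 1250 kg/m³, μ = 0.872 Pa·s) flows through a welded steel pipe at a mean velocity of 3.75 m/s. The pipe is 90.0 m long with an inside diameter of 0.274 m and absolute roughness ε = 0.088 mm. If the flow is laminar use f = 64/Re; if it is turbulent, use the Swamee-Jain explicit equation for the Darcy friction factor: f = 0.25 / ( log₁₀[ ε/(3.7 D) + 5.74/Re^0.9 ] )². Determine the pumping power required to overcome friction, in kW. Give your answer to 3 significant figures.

Reynolds number Re = ρVD/μ = 1250 · 3.75 · 0.274 / 0.872 = 1473.
Re < 2300 → laminar flow, so f = 64/Re = 64/1473 = 0.04345 (the turbulent correlation is not needed).
Darcy-Weisbach: ΔP = f(L/D)(ρV²/2) = 0.04345·(90/0.274)·(1250·3.75²/2) = 0.04345·328.5·8789 = 1.254e+05 Pa.
Q = V·A = 3.75·0.05896 = 0.2211 m³/s.
Pumping power P = QΔP = 0.2211·1.254e+05 = 27740 W = 27.7 kW.

P ≈ 27.7 kW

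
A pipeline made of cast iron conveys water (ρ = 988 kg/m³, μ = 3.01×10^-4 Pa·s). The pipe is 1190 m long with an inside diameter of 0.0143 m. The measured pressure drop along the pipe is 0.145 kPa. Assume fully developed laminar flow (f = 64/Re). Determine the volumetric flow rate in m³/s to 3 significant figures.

Q ≈ 4.15×10^-7 m³/s

For laminar flow, f = 64/Re with Re = ρVD/μ, so Darcy-Weisbach reduces to ΔP = 32μLV/D². Solving for V: V = ΔP·D²/(32μL) = 145·(0.0143)²/(32·0.000301·1190) = 0.002587 m/s.
Check: Re = ρVD/μ = 988·0.002587·0.0143/0.000301 = 121.4 < 2300, so the laminar assumption holds.
Q = V·A = 0.002587·(π/4·0.0143²) = 4.155e-07 m³/s = 4.15×10^-7 m³/s.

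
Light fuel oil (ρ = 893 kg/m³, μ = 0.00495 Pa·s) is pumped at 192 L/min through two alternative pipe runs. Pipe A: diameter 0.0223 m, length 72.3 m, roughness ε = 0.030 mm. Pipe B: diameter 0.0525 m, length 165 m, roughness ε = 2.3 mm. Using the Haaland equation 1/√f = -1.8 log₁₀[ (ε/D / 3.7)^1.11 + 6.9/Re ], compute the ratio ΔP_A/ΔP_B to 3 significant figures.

Pipe A: V = Q/A = 0.0032/0.0003906 = 8.193 m/s; Re = 3.296e+04; ε/D = 0.00135; Haaland → f = 0.02605; ΔP_A = f(L/D)(ρV²/2) = 2.532e+06 Pa.
Pipe B: V = Q/A = 0.0032/0.002165 = 1.478 m/s; Re = 1.4e+04; ε/D = 0.0438; Haaland → f = 0.06932; ΔP_B = f(L/D)(ρV²/2) = 2.126e+05 Pa.
ΔP_A/ΔP_B = 2.532e+06/2.126e+05 = 11.9.

ΔP_A/ΔP_B ≈ 11.9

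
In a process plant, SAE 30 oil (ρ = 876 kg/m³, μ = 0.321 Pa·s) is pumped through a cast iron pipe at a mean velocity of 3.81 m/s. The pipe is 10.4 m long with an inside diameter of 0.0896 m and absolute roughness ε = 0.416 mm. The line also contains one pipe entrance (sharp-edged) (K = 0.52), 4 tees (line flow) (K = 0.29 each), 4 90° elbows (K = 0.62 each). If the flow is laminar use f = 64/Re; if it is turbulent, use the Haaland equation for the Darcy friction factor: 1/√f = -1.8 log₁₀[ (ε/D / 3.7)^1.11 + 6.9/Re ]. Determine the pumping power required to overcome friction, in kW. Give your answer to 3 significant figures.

P ≈ 1.85 kW

Reynolds number Re = ρVD/μ = 876 · 3.81 · 0.0896 / 0.321 = 931.6.
Re < 2300 → laminar flow, so f = 64/Re = 64/931.6 = 0.0687 (the turbulent correlation is not needed).
Total minor-loss coefficient ΣK = 1·0.52 + 4·0.29 + 4·0.62 = 4.16.
ΔP = [f·L/D + ΣK]·(ρV²/2) = [0.0687·10.4/0.0896 + 4.16]·(876·3.81²/2) = [7.974 + 4.16]·6358 = 7.715e+04 Pa.
Q = V·A = 3.81·0.006305 = 0.02402 m³/s.
Pumping power P = QΔP = 0.02402·7.715e+04 = 1853 W = 1.85 kW.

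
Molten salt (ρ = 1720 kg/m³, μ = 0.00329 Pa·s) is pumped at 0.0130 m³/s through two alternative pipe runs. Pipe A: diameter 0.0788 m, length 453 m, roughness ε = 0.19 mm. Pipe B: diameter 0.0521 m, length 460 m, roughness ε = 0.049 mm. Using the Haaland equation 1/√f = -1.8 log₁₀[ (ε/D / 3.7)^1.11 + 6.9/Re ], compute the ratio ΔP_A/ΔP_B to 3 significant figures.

ΔP_A/ΔP_B ≈ 0.154

Pipe A: V = Q/A = 0.013/0.004877 = 2.666 m/s; Re = 1.098e+05; ε/D = 0.00241; Haaland → f = 0.02591; ΔP_A = f(L/D)(ρV²/2) = 9.102e+05 Pa.
Pipe B: V = Q/A = 0.013/0.002132 = 6.098 m/s; Re = 1.661e+05; ε/D = 0.00094; Haaland → f = 0.02091; ΔP_B = f(L/D)(ρV²/2) = 5.903e+06 Pa.
ΔP_A/ΔP_B = 9.102e+05/5.903e+06 = 0.154.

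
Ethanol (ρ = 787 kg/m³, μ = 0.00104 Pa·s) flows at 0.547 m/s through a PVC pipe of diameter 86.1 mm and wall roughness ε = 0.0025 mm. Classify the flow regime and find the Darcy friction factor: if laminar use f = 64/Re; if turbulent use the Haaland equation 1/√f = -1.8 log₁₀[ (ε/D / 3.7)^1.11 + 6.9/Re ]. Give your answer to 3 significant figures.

f ≈ 0.0224

Re = ρVD/μ = 787·0.547·0.0861/0.00104 = 3.564e+04.
Re > 4000 → turbulent. ε/D = 2.5e-06/0.0861 = 2.9e-05; Haaland: 1/√f = -1.8 log₁₀[2.15e-06 + 0.000194] = 6.675, so f = 0.02244.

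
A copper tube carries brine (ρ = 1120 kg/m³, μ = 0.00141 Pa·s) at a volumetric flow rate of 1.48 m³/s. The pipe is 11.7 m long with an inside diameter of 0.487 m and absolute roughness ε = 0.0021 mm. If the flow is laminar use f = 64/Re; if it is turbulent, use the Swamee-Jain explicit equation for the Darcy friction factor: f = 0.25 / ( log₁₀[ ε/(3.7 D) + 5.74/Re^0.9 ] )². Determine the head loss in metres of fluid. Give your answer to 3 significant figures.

h_f ≈ 0.766 m

Cross-sectional area A = πD²/4 = π(0.487)²/4 = 0.1863 m²; mean velocity V = Q/A = 1.48/0.1863 = 7.945 m/s.
Reynolds number Re = ρVD/μ = 1120 · 7.945 · 0.487 / 0.00141 = 3.074e+06.
Re > 4000 → turbulent. Relative roughness ε/D = 2.1e-06/0.487 = 4.31e-06. Swamee-Jain: f = 0.25/(log₁₀[4.31e-06/3.7 + 5.74/3.074e+06^0.9])² = 0.25/(log₁₀[1.17e-06 + 8.32e-06])² = 0.25/(-5.023)² = 0.009909.
Darcy-Weisbach: ΔP = f(L/D)(ρV²/2) = 0.009909·(11.7/0.487)·(1120·7.945²/2) = 0.009909·24.02·3.535e+04 = 8416 Pa.
Head loss h_f = ΔP/(ρg) = 8416/(1120·9.81) = 0.766 m.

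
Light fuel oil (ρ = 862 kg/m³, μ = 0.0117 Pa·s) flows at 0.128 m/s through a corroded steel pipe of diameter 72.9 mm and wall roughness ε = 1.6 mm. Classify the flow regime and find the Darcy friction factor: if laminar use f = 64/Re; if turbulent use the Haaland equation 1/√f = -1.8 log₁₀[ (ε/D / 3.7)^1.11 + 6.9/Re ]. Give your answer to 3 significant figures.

Re = ρVD/μ = 862·0.128·0.0729/0.0117 = 687.5.
Re < 2300 → laminar, so f = 64/Re = 0.09309 (roughness is irrelevant in laminar flow).

f ≈ 0.0931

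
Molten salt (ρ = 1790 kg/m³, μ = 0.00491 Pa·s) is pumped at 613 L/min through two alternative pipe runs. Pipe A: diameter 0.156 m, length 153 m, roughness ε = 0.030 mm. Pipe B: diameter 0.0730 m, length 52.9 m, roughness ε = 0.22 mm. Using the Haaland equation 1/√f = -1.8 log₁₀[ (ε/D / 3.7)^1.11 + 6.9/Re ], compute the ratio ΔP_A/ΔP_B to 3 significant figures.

ΔP_A/ΔP_B ≈ 0.0548

Pipe A: V = Q/A = 0.01022/0.01911 = 0.5345 m/s; Re = 3.04e+04; ε/D = 0.000192; Haaland → f = 0.02366; ΔP_A = f(L/D)(ρV²/2) = 5934 Pa.
Pipe B: V = Q/A = 0.01022/0.004185 = 2.441 m/s; Re = 6.496e+04; ε/D = 0.00301; Haaland → f = 0.028; ΔP_B = f(L/D)(ρV²/2) = 1.082e+05 Pa.
ΔP_A/ΔP_B = 5934/1.082e+05 = 0.0548.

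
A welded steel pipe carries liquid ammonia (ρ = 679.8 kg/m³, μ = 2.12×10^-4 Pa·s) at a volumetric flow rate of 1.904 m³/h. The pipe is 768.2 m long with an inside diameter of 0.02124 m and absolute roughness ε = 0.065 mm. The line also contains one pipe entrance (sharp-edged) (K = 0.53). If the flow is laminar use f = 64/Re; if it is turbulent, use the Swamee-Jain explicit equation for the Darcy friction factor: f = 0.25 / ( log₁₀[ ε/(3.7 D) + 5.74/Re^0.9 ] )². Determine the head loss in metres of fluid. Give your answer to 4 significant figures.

Q = 1.904 m³/h = 1.904/3600 = 0.0005289 m³/s.
Cross-sectional area A = πD²/4 = π(0.02124)²/4 = 0.0003543 m²; mean velocity V = Q/A = 0.0005289/0.0003543 = 1.493 m/s.
Reynolds number Re = ρVD/μ = 679.8 · 1.493 · 0.02124 / 0.000212 = 1.017e+05.
Re > 4000 → turbulent. Relative roughness ε/D = 6.5e-05/0.02124 = 0.00306. Swamee-Jain: f = 0.25/(log₁₀[0.00306/3.7 + 5.74/1.017e+05^0.9])² = 0.25/(log₁₀[0.000827 + 0.000179])² = 0.25/(-2.997)² = 0.02783.
Total minor-loss coefficient ΣK = 1·0.53 = 0.53.
ΔP = [f·L/D + ΣK]·(ρV²/2) = [0.02783·768.2/0.02124 + 0.53]·(679.8·1.493²/2) = [1006 + 0.53]·757.3 = 7.626e+05 Pa.
Head loss h_f = ΔP/(ρg) = 7.626e+05/(679.8·9.81) = 114.3 m.

h_f ≈ 114.3 m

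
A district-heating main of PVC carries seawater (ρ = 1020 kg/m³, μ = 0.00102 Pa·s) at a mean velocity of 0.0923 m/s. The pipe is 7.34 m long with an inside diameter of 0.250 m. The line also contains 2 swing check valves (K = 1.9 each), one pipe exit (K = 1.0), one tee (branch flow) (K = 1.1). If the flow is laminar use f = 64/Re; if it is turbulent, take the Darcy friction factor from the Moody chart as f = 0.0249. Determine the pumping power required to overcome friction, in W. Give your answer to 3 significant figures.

P ≈ 0.131 W

Reynolds number Re = ρVD/μ = 1020 · 0.0923 · 0.25 / 0.00102 = 2.307e+04.
Re > 4000 → turbulent; use the Moody-chart value f = 0.0249.
Total minor-loss coefficient ΣK = 2·1.9 + 1·1 + 1·1.1 = 5.9.
ΔP = [f·L/D + ΣK]·(ρV²/2) = [0.0249·7.34/0.25 + 5.9]·(1020·0.0923²/2) = [0.7311 + 5.9]·4.345 = 28.81 Pa.
Q = V·A = 0.0923·0.04909 = 0.004531 m³/s.
Pumping power P = QΔP = 0.004531·28.81 = 0.1305 W = 0.131 W.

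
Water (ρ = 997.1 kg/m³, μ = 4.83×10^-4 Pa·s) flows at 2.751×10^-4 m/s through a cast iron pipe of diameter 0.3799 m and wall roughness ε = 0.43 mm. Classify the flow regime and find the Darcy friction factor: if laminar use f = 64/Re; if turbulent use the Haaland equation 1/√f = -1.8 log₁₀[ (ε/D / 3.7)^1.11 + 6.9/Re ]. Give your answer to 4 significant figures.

f ≈ 0.2966

Re = ρVD/μ = 997.1·0.0002751·0.3799/0.000483 = 215.8.
Re < 2300 → laminar, so f = 64/Re = 0.2966 (roughness is irrelevant in laminar flow).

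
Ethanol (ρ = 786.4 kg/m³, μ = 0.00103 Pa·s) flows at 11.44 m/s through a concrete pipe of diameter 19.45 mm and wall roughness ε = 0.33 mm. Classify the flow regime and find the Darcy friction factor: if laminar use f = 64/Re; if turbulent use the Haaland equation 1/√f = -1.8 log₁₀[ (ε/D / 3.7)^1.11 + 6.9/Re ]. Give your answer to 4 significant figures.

Re = ρVD/μ = 786.4·11.44·0.01945/0.00103 = 1.699e+05.
Re > 4000 → turbulent. ε/D = 0.00033/0.01945 = 0.017; Haaland: 1/√f = -1.8 log₁₀[0.00254 + 4.06e-05] = 4.66, so f = 0.04605.

f ≈ 0.04605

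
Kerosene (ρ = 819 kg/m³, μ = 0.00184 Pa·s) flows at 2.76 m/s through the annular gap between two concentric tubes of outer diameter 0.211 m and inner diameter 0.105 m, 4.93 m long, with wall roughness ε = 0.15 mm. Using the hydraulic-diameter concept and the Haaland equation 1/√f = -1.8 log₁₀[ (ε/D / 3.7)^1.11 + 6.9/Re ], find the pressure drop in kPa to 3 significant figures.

ΔP ≈ 3.33 kPa

Hydraulic diameter D_h = 4A/P = D_o - D_i = 0.211 - 0.105 = 0.106 m.
Re = ρVD_h/μ = 819·2.76·0.106/0.00184 = 1.302e+05.
ε/D_h = 0.00015/0.106 = 0.00142; Haaland gives 1/√f = -1.8 log₁₀[0.000161+5.3e-05] = 6.606, so f = 0.02292.
ΔP = f(L/D_h)(ρV²/2) = 0.02292·4.93/0.106·3119 = 3325 Pa.
ΔP = 3.33 kPa.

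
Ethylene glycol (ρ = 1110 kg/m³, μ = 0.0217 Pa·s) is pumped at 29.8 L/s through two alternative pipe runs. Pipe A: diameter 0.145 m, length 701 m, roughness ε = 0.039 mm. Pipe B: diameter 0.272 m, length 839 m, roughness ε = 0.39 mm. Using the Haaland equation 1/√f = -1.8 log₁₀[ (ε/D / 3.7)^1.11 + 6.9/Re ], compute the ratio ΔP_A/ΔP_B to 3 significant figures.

ΔP_A/ΔP_B ≈ 15.8

Pipe A: V = Q/A = 0.0298/0.01651 = 1.805 m/s; Re = 1.339e+04; ε/D = 0.000269; Haaland → f = 0.02892; ΔP_A = f(L/D)(ρV²/2) = 2.527e+05 Pa.
Pipe B: V = Q/A = 0.0298/0.05811 = 0.5128 m/s; Re = 7135; ε/D = 0.00143; Haaland → f = 0.03554; ΔP_B = f(L/D)(ρV²/2) = 1.6e+04 Pa.
ΔP_A/ΔP_B = 2.527e+05/1.6e+04 = 15.8.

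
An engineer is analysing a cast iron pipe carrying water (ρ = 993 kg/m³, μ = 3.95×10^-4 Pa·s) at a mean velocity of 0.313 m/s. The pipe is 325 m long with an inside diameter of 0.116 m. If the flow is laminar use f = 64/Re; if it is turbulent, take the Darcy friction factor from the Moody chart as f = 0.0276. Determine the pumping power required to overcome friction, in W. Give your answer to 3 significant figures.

Reynolds number Re = ρVD/μ = 993 · 0.313 · 0.116 / 0.000395 = 9.128e+04.
Re > 4000 → turbulent; use the Moody-chart value f = 0.0276.
Darcy-Weisbach: ΔP = f(L/D)(ρV²/2) = 0.0276·(325/0.116)·(993·0.313²/2) = 0.0276·2802·48.64 = 3761 Pa.
Q = V·A = 0.313·0.01057 = 0.003308 m³/s.
Pumping power P = QΔP = 0.003308·3761 = 12.44 W = 12.4 W.

P ≈ 12.4 W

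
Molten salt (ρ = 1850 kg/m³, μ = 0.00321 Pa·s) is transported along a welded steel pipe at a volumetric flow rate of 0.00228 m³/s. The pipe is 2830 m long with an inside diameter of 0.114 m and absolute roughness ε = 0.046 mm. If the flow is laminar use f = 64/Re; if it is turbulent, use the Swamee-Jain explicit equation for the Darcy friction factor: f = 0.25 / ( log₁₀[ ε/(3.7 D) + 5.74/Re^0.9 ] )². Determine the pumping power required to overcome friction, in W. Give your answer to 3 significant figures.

Cross-sectional area A = πD²/4 = π(0.114)²/4 = 0.01021 m²; mean velocity V = Q/A = 0.00228/0.01021 = 0.2234 m/s.
Reynolds number Re = ρVD/μ = 1850 · 0.2234 · 0.114 / 0.00321 = 1.468e+04.
Re > 4000 → turbulent. Relative roughness ε/D = 4.6e-05/0.114 = 0.000404. Swamee-Jain: f = 0.25/(log₁₀[0.000404/3.7 + 5.74/1.468e+04^0.9])² = 0.25/(log₁₀[0.000109 + 0.00102])² = 0.25/(-2.947)² = 0.02879.
Darcy-Weisbach: ΔP = f(L/D)(ρV²/2) = 0.02879·(2830/0.114)·(1850·0.2234²/2) = 0.02879·2.482e+04·46.15 = 3.298e+04 Pa.
Pumping power P = QΔP = 0.00228·3.298e+04 = 75.20 W = 75.2 W.

P ≈ 75.2 W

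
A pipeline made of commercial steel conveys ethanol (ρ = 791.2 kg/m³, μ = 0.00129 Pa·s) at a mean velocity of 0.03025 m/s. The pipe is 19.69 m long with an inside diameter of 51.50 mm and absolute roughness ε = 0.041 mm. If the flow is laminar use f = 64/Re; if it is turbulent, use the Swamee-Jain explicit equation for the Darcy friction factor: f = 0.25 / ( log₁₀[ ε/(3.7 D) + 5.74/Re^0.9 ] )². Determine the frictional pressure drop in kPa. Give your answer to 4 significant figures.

ΔP ≈ 0.009270 kPa

Reynolds number Re = ρVD/μ = 791.2 · 0.03025 · 0.0515 / 0.00129 = 955.5.
Re < 2300 → laminar flow, so f = 64/Re = 64/955.5 = 0.06698 (the turbulent correlation is not needed).
Darcy-Weisbach: ΔP = f(L/D)(ρV²/2) = 0.06698·(19.69/0.0515)·(791.2·0.03025²/2) = 0.06698·382.3·0.362 = 9.27 Pa.
ΔP = 9.27 Pa = 0.009270 kPa.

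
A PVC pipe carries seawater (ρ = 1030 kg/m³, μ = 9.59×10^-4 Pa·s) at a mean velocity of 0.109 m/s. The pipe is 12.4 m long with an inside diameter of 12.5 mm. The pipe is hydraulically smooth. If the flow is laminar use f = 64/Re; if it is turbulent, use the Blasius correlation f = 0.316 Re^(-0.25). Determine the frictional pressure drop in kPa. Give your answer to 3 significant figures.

ΔP ≈ 0.265 kPa

Reynolds number Re = ρVD/μ = 1030 · 0.109 · 0.0125 / 0.000959 = 1463.
Re < 2300 → laminar flow, so f = 64/Re = 64/1463 = 0.04373 (the turbulent correlation is not needed).
Darcy-Weisbach: ΔP = f(L/D)(ρV²/2) = 0.04373·(12.4/0.0125)·(1030·0.109²/2) = 0.04373·992·6.119 = 265.5 Pa.
ΔP = 265.5 Pa = 0.265 kPa.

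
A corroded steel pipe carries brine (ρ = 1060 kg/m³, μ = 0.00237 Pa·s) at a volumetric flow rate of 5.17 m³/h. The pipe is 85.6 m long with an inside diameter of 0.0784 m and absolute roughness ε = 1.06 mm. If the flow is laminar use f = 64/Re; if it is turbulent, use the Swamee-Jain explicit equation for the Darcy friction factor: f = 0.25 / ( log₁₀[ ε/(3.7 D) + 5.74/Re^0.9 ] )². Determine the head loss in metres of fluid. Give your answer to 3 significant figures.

Q = 5.17 m³/h = 5.17/3600 = 0.001436 m³/s.
Cross-sectional area A = πD²/4 = π(0.0784)²/4 = 0.004827 m²; mean velocity V = Q/A = 0.001436/0.004827 = 0.2975 m/s.
Reynolds number Re = ρVD/μ = 1060 · 0.2975 · 0.0784 / 0.00237 = 1.043e+04.
Re > 4000 → turbulent. Relative roughness ε/D = 0.00106/0.0784 = 0.0135. Swamee-Jain: f = 0.25/(log₁₀[0.0135/3.7 + 5.74/1.043e+04^0.9])² = 0.25/(log₁₀[0.00365 + 0.00139])² = 0.25/(-2.297)² = 0.04737.
Darcy-Weisbach: ΔP = f(L/D)(ρV²/2) = 0.04737·(85.6/0.0784)·(1060·0.2975²/2) = 0.04737·1092·46.9 = 2426 Pa.
Head loss h_f = ΔP/(ρg) = 2426/(1060·9.81) = 0.233 m.

h_f ≈ 0.233 m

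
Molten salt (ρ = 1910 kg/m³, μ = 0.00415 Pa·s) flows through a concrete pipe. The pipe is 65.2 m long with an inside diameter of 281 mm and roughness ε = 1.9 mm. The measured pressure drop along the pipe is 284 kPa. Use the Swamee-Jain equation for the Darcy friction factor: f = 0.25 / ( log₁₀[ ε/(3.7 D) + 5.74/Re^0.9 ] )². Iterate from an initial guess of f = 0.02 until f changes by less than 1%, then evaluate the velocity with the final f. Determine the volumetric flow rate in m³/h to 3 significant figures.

Rearranging Darcy-Weisbach: V = √(2·ΔP·D/(f·L·ρ)). With ε/D = 0.0019/0.281 = 0.00676, iterate starting from f = 0.02:
  f = 0.02 → V = √(2·2.84e+05·0.281/(0.02·65.2·1910)) = 8.005 m/s; Re = ρVD/μ = 1.035e+06; f → 0.03347
  f = 0.03347 → V = 6.188 m/s; Re = 8.003e+05; f → 0.03351
Converged (Δf/f < 1%). With the final f = 0.03351: V = √(2·2.84e+05·0.281/(0.03351·65.2·1910)) = 6.185 m/s.
Q = V·A = 6.185·(π/4·0.281²) = 0.3836 m³/s = 1380 m³/h.

Q ≈ 1380 m³/h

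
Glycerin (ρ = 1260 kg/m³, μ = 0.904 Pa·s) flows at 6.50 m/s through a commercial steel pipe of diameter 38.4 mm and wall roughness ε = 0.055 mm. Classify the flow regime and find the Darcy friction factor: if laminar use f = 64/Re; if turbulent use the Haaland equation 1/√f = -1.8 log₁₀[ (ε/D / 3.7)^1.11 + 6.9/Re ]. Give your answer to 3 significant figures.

f ≈ 0.184

Re = ρVD/μ = 1260·6.5·0.0384/0.904 = 347.9.
Re < 2300 → laminar, so f = 64/Re = 0.184 (roughness is irrelevant in laminar flow).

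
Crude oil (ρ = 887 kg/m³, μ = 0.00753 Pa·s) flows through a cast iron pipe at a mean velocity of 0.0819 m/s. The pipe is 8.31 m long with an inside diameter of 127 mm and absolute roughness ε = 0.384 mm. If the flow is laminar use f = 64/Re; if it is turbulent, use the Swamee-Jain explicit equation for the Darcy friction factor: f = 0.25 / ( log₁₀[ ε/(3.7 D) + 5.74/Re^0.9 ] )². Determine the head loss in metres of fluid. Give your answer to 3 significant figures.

h_f ≈ 0.00117 m

Reynolds number Re = ρVD/μ = 887 · 0.0819 · 0.127 / 0.00753 = 1225.
Re < 2300 → laminar flow, so f = 64/Re = 64/1225 = 0.05224 (the turbulent correlation is not needed).
Darcy-Weisbach: ΔP = f(L/D)(ρV²/2) = 0.05224·(8.31/0.127)·(887·0.0819²/2) = 0.05224·65.43·2.975 = 10.17 Pa.
Head loss h_f = ΔP/(ρg) = 10.17/(887·9.81) = 0.00117 m.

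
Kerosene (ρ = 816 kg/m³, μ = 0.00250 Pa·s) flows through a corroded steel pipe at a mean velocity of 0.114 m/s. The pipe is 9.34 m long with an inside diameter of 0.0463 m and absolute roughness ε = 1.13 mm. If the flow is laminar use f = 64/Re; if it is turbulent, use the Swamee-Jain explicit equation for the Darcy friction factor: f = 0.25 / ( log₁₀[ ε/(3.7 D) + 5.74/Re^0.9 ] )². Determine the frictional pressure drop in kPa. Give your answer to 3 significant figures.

ΔP ≈ 0.0397 kPa

Reynolds number Re = ρVD/μ = 816 · 0.114 · 0.0463 / 0.0025 = 1723.
Re < 2300 → laminar flow, so f = 64/Re = 64/1723 = 0.03715 (the turbulent correlation is not needed).
Darcy-Weisbach: ΔP = f(L/D)(ρV²/2) = 0.03715·(9.34/0.0463)·(816·0.114²/2) = 0.03715·201.7·5.302 = 39.74 Pa.
ΔP = 39.74 Pa = 0.0397 kPa.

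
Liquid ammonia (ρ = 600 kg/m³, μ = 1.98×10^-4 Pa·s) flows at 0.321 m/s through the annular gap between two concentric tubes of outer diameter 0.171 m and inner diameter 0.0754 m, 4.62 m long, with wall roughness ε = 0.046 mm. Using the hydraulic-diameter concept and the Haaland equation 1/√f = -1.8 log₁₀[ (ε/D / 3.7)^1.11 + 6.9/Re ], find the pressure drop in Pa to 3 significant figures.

Hydraulic diameter D_h = 4A/P = D_o - D_i = 0.171 - 0.0754 = 0.0956 m.
Re = ρVD_h/μ = 600·0.321·0.0956/0.000198 = 9.299e+04.
ε/D_h = 4.6e-05/0.0956 = 0.000481; Haaland gives 1/√f = -1.8 log₁₀[4.86e-05+7.42e-05] = 7.039, so f = 0.02018.
ΔP = f(L/D_h)(ρV²/2) = 0.02018·4.62/0.0956·30.91 = 30.15 Pa.

ΔP ≈ 30.1 Pa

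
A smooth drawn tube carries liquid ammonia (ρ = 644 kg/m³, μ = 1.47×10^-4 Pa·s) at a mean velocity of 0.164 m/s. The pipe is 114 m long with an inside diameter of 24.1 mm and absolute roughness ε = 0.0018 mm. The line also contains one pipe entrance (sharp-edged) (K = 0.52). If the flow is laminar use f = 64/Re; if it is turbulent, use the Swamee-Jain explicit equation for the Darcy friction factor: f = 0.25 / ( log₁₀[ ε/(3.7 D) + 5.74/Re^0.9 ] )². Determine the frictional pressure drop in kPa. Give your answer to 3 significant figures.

Reynolds number Re = ρVD/μ = 644 · 0.164 · 0.0241 / 0.000147 = 1.732e+04.
Re > 4000 → turbulent. Relative roughness ε/D = 1.8e-06/0.0241 = 7.47e-05. Swamee-Jain: f = 0.25/(log₁₀[7.47e-05/3.7 + 5.74/1.732e+04^0.9])² = 0.25/(log₁₀[2.02e-05 + 0.00088])² = 0.25/(-3.046)² = 0.02695.
Total minor-loss coefficient ΣK = 1·0.52 = 0.52.
ΔP = [f·L/D + ΣK]·(ρV²/2) = [0.02695·114/0.0241 + 0.52]·(644·0.164²/2) = [127.5 + 0.52]·8.661 = 1108 Pa.
ΔP = 1108 Pa = 1.11 kPa.

ΔP ≈ 1.11 kPa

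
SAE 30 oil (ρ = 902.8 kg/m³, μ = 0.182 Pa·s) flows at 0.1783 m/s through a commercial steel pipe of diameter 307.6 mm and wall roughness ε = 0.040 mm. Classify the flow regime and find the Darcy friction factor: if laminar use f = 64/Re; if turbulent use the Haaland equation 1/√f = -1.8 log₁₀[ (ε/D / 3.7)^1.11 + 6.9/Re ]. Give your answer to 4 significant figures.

f ≈ 0.2352

Re = ρVD/μ = 902.8·0.1783·0.3076/0.182 = 272.1.
Re < 2300 → laminar, so f = 64/Re = 0.2352 (roughness is irrelevant in laminar flow).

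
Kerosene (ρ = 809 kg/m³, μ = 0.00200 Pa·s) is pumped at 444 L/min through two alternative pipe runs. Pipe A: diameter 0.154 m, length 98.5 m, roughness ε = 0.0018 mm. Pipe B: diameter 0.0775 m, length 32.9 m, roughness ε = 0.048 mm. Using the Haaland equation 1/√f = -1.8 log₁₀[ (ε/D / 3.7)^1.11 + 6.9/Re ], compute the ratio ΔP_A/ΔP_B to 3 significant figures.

ΔP_A/ΔP_B ≈ 0.104

Pipe A: V = Q/A = 0.0074/0.01863 = 0.3973 m/s; Re = 2.475e+04; ε/D = 1.17e-05; Haaland → f = 0.02444; ΔP_A = f(L/D)(ρV²/2) = 998.1 Pa.
Pipe B: V = Q/A = 0.0074/0.004717 = 1.569 m/s; Re = 4.918e+04; ε/D = 0.000619; Haaland → f = 0.02268; ΔP_B = f(L/D)(ρV²/2) = 9583 Pa.
ΔP_A/ΔP_B = 998.1/9583 = 0.104.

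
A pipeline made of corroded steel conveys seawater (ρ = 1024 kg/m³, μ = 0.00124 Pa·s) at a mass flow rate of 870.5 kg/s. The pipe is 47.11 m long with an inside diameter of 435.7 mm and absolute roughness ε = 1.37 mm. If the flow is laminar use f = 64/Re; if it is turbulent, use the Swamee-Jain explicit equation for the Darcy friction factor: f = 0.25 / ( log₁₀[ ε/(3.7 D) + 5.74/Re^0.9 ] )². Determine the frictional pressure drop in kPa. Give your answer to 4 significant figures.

A = πD²/4 = π(0.4357)²/4 = 0.1491 m²; mean velocity V = ṁ/(ρA) = 870.5/(1024 · 0.1491) = 5.702 m/s.
Reynolds number Re = ρVD/μ = 1024 · 5.702 · 0.4357 / 0.00124 = 2.051e+06.
Re > 4000 → turbulent. Relative roughness ε/D = 0.00137/0.4357 = 0.00314. Swamee-Jain: f = 0.25/(log₁₀[0.00314/3.7 + 5.74/2.051e+06^0.9])² = 0.25/(log₁₀[0.00085 + 1.2e-05])² = 0.25/(-3.065)² = 0.02662.
Darcy-Weisbach: ΔP = f(L/D)(ρV²/2) = 0.02662·(47.11/0.4357)·(1024·5.702²/2) = 0.02662·108.1·1.664e+04 = 4.791e+04 Pa.
ΔP = 4.791e+04 Pa = 47.91 kPa.

ΔP ≈ 47.91 kPa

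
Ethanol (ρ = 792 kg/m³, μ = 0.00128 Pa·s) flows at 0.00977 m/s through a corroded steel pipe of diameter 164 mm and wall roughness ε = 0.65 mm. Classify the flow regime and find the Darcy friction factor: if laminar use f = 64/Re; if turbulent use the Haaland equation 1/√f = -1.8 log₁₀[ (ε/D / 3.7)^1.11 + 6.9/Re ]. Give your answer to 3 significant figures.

f ≈ 0.0646

Re = ρVD/μ = 792·0.00977·0.164/0.00128 = 991.4.
Re < 2300 → laminar, so f = 64/Re = 0.06455 (roughness is irrelevant in laminar flow).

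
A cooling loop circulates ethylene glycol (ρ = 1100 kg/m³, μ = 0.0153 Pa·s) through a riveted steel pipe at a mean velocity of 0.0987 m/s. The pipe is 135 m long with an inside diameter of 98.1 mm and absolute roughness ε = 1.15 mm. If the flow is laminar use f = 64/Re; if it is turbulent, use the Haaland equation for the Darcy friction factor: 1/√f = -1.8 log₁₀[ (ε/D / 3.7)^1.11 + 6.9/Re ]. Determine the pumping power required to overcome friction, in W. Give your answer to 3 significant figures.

P ≈ 0.506 W

Reynolds number Re = ρVD/μ = 1100 · 0.0987 · 0.0981 / 0.0153 = 696.1.
Re < 2300 → laminar flow, so f = 64/Re = 64/696.1 = 0.09194 (the turbulent correlation is not needed).
Darcy-Weisbach: ΔP = f(L/D)(ρV²/2) = 0.09194·(135/0.0981)·(1100·0.0987²/2) = 0.09194·1376·5.358 = 677.9 Pa.
Q = V·A = 0.0987·0.007558 = 0.000746 m³/s.
Pumping power P = QΔP = 0.000746·677.9 = 0.5057 W = 0.506 W.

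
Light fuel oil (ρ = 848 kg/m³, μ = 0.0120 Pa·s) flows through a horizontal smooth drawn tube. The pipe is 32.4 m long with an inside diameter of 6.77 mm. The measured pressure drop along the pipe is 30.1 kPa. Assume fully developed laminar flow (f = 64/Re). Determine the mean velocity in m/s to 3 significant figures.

V ≈ 0.111 m/s

For laminar flow, f = 64/Re with Re = ρVD/μ, so Darcy-Weisbach reduces to ΔP = 32μLV/D². Solving for V: V = ΔP·D²/(32μL) = 3.01e+04·(0.00677)²/(32·0.012·32.4) = 0.1109 m/s.
Check: Re = ρVD/μ = 848·0.1109·0.00677/0.012 = 53.05 < 2300, so the laminar assumption holds.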